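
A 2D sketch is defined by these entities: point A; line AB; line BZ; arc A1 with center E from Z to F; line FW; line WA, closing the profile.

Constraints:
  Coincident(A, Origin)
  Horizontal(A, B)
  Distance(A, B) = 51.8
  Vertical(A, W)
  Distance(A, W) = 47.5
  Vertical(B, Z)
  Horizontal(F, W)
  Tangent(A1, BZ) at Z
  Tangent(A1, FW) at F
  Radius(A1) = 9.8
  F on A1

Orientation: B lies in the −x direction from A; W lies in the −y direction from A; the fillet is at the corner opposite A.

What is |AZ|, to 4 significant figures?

64.07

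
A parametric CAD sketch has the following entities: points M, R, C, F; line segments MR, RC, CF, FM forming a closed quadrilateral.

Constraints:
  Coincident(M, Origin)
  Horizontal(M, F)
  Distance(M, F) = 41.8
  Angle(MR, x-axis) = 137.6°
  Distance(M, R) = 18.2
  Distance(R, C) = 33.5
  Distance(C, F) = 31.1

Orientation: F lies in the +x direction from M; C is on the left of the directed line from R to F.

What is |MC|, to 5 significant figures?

28.275

Checks: M = (0.00, 0.00) ✓; |RC| = 33.50 ✓; |CF| = 31.10 ✓.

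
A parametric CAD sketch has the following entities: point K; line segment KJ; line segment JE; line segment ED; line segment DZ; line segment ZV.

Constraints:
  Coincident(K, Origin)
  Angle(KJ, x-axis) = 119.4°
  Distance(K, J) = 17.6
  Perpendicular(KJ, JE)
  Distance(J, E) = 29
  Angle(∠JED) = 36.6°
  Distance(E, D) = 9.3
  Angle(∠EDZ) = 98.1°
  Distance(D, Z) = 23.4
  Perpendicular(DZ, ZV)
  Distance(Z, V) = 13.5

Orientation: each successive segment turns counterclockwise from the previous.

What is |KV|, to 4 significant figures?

40.90

K is at the origin; KJ runs at 119.4° with length 17.6, so J = (-8.640, 15.33). KJ is perpendicular to JE, so JE runs at -150.6°; with |JE| = 29.0, E = (-33.91, 1.097). ∠JED = 36.6° gives ED at -7.200° from the x-axis; with |ED| = 9.3, D = (-24.68, -0.06844). ∠EDZ = 98.1° gives DZ at 74.70° from the x-axis; with |DZ| = 23.4, Z = (-18.50, 22.50). DZ is perpendicular to ZV, so ZV runs at 164.7°; with |ZV| = 13.5, V = (-31.53, 26.06). Then |KV| = |V − K| = 40.90.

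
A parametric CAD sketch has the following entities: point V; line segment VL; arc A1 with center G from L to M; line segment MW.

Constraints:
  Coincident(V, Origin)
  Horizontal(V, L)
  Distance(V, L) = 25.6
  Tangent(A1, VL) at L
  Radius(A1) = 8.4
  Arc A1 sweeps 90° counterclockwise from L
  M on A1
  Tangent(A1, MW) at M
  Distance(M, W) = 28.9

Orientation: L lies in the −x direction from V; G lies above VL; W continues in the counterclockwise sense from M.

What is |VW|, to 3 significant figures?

41.1

On A1, L sits at bearing -90° from G; a 90° counterclockwise sweep puts M at bearing 0°, so M = G + 8.4·(cos 0°, sin 0°) = (-17.2, 8.40). The tangent condition forces GM to be normal to MW, so MW runs along (−sin 0°, cos 0°); with |MW| = 28.9, W = (-17.2, 37.3). Then |VW| = |W − V| = 41.1.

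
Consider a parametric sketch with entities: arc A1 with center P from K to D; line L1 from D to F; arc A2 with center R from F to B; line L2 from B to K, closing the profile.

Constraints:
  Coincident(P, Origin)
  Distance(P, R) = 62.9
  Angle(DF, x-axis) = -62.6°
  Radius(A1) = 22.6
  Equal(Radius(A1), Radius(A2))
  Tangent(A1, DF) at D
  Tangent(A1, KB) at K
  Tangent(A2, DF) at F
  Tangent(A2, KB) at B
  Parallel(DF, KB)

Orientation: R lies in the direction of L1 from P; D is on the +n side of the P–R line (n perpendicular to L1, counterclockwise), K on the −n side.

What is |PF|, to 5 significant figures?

66.837

The slot axis is L1's direction at -62.6°, so u = (cos -62.6°, sin -62.6°) = (0.46020, -0.88782) and n = (−sin -62.6°, cos -62.6°) = (0.88782, 0.46020). P is at the origin and R lies 62.9 along u from P, so R = 62.9·u = (28.947, -55.844). Tangency of A1 to both parallel lines with radius 22.6 puts D and K at P ± 22.6·n: D = (20.065, 10.401), K = (-20.065, -10.401). Equal radii place F and B the same way about R: F = R + 22.6·n = (49.011, -45.443), B = R − 22.6·n = (8.8819, -66.244). Then |PF| = |F − P| = 66.837.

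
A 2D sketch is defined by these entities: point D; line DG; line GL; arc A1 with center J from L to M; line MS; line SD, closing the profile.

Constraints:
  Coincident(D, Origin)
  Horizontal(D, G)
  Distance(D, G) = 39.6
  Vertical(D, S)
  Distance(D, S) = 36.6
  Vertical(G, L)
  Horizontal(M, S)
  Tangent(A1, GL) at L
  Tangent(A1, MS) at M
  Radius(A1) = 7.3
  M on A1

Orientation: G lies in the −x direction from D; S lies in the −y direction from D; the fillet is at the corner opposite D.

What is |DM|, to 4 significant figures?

48.81

D is at the origin; DG is horizontal with |DG| = 39.6 and G on the −x side, so G = (-39.60, 0.000). DS is vertical with |DS| = 36.6 and S on the −y side, so S = (0.000, -36.60). The virtual corner opposite D is at (-39.60, -36.60). Tangency of A1 to GL means the radius JL is perpendicular to GL and since A1 is tangent to MS there, JM ⟂ MS, with radius 7.3, so the center J sits 7.3 in from both sides at J = (-32.30, -29.30). That places the tangent points at L = (-39.60, -29.30) on GL and M = (-32.30, -36.60) on MS. Then |DM| = |M − D| = 48.81.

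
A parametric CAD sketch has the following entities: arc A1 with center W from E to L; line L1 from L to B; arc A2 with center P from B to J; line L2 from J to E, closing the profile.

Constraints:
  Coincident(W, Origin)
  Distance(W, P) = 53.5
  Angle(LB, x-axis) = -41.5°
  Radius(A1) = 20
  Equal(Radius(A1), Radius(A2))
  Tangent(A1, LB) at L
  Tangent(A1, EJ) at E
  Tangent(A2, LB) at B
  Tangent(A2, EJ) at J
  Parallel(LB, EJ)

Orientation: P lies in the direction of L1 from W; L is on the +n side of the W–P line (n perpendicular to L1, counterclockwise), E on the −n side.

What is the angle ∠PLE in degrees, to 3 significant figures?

69.5°

The slot axis is L1's direction at -41.5°, so u = (cos -41.5°, sin -41.5°) = (0.749, -0.663) and n = (−sin -41.5°, cos -41.5°) = (0.663, 0.749). W is at the origin and P lies 53.5 along u from W, so P = 53.5·u = (40.1, -35.5). Tangency of A1 to both parallel lines with radius 20.0 puts L and E at W ± 20.0·n: L = (13.3, 15.0), E = (-13.3, -15.0). Then cos ∠PLE = LP·LE / (|LP||LE|), giving 69.5°.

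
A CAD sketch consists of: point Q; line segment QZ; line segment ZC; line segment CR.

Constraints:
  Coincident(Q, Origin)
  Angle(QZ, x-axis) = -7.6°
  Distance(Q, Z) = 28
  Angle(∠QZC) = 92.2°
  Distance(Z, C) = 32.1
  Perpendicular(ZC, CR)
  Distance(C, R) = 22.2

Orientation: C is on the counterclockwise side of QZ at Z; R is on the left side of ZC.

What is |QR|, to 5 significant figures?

33.675

Q is at the origin; QZ runs at -7.6° with length 28.0, so Z = 28.0·(cos -7.6°, sin -7.6°) = (27.754, -3.7032). ∠QZC = 92.2°, so ZC runs at -7.6° + (180° − 92.2°) = 80.200° from the x-axis; with |ZC| = 32.1, C = Z + 32.1·(cos 80.200°, sin 80.200°) = (33.218, 27.928). The perpendicularity gives CR at right angles to ZC; with |CR| = 22.2 on the left of ZC, R = C + 22.2·(-0.98541, 0.17021) = (11.342, 31.707). Then |QR| = |R − Q| = 33.675.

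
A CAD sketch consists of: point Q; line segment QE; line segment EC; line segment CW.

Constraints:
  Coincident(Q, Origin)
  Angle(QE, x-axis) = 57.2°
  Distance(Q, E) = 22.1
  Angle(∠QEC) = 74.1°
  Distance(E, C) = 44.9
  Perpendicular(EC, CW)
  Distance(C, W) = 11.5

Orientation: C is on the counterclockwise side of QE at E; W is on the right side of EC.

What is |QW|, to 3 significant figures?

50.8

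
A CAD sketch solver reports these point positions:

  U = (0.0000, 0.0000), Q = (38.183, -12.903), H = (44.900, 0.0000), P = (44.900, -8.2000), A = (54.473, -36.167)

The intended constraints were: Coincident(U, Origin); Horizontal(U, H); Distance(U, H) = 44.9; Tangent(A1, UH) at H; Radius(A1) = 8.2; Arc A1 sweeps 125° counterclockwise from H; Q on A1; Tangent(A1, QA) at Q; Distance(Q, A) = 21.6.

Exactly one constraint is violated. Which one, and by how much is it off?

Distance(Q, A) = 21.6 — off by 6.80.

U = (0.00, 0.00) ✓; U.y = 0.00, H.y = 0.00 ✓; |UH| = 44.90 ✓; ∠(PH, HU) = 90.00° ✓; |PH| = 8.200 ✓; bearing(P→Q) − bearing(P→H) = 125.0° ✓; |PQ| = 8.200 ✓; ∠(PQ, QA) = 90.00° ✓; |QA| = 28.40 ✗.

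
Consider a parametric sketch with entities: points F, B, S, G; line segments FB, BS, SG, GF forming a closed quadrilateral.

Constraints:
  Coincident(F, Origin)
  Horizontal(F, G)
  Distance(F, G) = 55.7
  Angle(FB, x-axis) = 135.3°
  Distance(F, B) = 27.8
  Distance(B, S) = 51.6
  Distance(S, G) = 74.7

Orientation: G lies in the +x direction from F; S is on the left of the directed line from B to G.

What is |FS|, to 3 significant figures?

61.5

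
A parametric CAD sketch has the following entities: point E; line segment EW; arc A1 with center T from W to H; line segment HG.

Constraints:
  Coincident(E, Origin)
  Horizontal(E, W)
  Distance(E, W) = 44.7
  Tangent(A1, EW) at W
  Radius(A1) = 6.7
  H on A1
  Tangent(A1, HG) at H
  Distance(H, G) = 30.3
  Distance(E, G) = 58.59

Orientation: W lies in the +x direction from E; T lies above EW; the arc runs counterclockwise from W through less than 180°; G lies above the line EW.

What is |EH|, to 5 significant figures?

51.887

E is at the origin; E and W share the same y with |EW| = 44.7 and W on the +x side, so W = (44.700, 0.0000). Since A1 is tangent to EW there, TW ⟂ EW, so T = W + (0, 6.7) = (44.700, 6.7000). Since TH ⟂ HG (tangency), |TG| = √(6.7² + 30.3²) = 31.032 regardless of where H sits on A1. So G lies on both circle(E, 58.59) and circle(T, 31.032); the above-EW intersection is G = (44.823, 37.732). H is the foot of the tangent from G: H = (51.248, 8.1206).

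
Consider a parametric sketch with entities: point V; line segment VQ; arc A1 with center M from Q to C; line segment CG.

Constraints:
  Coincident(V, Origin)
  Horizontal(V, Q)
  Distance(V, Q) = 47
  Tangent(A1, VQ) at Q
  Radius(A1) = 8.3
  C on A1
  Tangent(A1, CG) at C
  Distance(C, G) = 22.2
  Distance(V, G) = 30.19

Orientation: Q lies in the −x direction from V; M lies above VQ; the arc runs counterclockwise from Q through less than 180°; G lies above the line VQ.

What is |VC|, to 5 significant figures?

41.499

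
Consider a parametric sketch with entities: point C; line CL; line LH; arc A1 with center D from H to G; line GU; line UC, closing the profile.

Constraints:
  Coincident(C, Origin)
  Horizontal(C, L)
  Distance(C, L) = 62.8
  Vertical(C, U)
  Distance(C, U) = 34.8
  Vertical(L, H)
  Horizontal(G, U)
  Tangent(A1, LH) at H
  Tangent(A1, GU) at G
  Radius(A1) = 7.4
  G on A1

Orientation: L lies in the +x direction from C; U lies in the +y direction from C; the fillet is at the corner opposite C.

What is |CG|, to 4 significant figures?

65.42

C is at the origin; CL is horizontal with |CL| = 62.8 and L on the +x side, so L = (62.80, 0.000). CU is vertical with |CU| = 34.8 and U on the +y side, so U = (0.000, 34.80). The virtual corner opposite C is at (62.80, 34.80). Since A1 is tangent to LH there, DH ⟂ LH and tangency of A1 to GU means the radius DG is perpendicular to GU, with radius 7.4, so the center D sits 7.4 in from both sides at D = (55.40, 27.40). That places the tangent points at H = (62.80, 27.40) on LH and G = (55.40, 34.80) on GU. Then |CG| = |G − C| = 65.42.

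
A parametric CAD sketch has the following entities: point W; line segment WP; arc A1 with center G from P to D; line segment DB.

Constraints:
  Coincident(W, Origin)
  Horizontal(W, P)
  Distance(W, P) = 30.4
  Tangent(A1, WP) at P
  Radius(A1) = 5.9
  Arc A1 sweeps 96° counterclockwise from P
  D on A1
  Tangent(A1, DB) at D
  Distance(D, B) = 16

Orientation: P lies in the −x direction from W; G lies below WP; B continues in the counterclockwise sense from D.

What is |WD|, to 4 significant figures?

36.85

W is at the origin; W and P share the same y with |WP| = 30.4 and P on the −x side, so P = (-30.40, 0.000). The tangent condition forces GP to be normal to WP, so G = P + (0, -5.9) = (-30.40, -5.900). On A1, P sits at bearing 90° from G; a 96° counterclockwise sweep puts D at bearing 186°, so D = G + 5.9·(cos 186°, sin 186°) = (-36.27, -6.517). Then |WD| = |D − W| = 36.85.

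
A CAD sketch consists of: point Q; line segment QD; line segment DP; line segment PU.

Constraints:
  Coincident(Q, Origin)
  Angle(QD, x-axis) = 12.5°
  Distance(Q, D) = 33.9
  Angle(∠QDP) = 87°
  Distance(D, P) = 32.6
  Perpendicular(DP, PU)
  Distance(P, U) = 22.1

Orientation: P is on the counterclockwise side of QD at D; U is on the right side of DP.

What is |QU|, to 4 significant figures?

63.88

∠QDP = 87.0°, so DP runs at 12.5° + (180° − 87.0°) = 105.5° from the x-axis; with |DP| = 32.6, P = D + 32.6·(cos 105.5°, sin 105.5°) = (24.38, 38.75). The perpendicularity gives PU at right angles to DP; with |PU| = 22.1 on the right of DP, U = P + 22.1·(0.9636, 0.2672) = (45.68, 44.66). Then |QU| = |U − Q| = 63.88.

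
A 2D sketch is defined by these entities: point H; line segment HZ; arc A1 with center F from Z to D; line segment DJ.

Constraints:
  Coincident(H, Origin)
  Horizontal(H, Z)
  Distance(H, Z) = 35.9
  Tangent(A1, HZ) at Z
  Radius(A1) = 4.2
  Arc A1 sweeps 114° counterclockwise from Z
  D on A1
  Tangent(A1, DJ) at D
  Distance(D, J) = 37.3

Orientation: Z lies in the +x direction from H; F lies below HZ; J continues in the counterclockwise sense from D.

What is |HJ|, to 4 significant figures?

61.89

H is at the origin; H and Z share the same y with |HZ| = 35.9 and Z on the +x side, so Z = (35.90, 0.000). Tangency of A1 to HZ means the radius FZ is perpendicular to HZ, so F = Z + (0, -4.2) = (35.90, -4.200). On A1, Z sits at bearing 90° from F; a 114° counterclockwise sweep puts D at bearing 204°, so D = F + 4.2·(cos 204°, sin 204°) = (32.06, -5.908). The tangent condition forces FD to be normal to DJ, so DJ runs along (−sin 204°, cos 204°); with |DJ| = 37.3, J = (47.23, -39.98). Then |HJ| = |J − H| = 61.89.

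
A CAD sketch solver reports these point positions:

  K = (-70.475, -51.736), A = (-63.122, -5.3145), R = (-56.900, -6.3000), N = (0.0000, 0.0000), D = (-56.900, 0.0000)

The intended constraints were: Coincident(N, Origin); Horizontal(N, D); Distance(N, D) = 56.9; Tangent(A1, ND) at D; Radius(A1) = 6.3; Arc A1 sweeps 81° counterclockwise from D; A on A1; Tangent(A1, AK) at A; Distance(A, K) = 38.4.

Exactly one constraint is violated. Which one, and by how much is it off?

Distance(A, K) = 38.4 — off by 8.60.

N = (0.00, 0.00) ✓; N.y = 0.00, D.y = 0.00 ✓; |ND| = 56.90 ✓; ∠(RD, DN) = 90.00° ✓; |RD| = 6.300 ✓; bearing(R→A) − bearing(R→D) = 81.00° ✓; |RA| = 6.300 ✓; ∠(RA, AK) = 90.00° ✓; |AK| = 47.00 ✗.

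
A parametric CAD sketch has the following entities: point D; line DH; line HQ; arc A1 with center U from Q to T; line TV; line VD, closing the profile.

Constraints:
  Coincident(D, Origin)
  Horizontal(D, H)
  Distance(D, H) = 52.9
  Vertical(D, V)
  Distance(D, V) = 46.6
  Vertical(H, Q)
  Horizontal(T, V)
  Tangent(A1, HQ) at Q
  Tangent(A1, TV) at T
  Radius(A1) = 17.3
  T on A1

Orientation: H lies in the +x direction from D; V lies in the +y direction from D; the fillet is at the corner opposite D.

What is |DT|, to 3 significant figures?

58.6

D is at the origin; DH is horizontal with |DH| = 52.9 and H on the +x side, so H = (52.9, 0.00). D and V share the same x with |DV| = 46.6 and V on the +y side, so V = (0.00, 46.6). The virtual corner opposite D is at (52.9, 46.6). Tangency of A1 to HQ means the radius UQ is perpendicular to HQ and A1 meets TV tangentially, so UT is at right angles to TV, with radius 17.3, so the center U sits 17.3 in from both sides at U = (35.6, 29.3). That places the tangent points at Q = (52.9, 29.3) on HQ and T = (35.6, 46.6) on TV. Then |DT| = |T − D| = 58.6.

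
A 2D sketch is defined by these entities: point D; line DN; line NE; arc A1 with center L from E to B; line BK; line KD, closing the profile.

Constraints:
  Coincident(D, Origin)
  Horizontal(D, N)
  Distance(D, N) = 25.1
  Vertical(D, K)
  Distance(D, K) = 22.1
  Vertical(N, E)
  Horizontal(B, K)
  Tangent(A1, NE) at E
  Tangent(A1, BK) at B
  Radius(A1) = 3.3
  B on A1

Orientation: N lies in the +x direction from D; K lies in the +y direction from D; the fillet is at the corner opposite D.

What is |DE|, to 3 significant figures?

31.4

D is at the origin; D and N share the same y with |DN| = 25.1 and N on the +x side, so N = (25.1, 0.00). D and K share the same x with |DK| = 22.1 and K on the +y side, so K = (0.00, 22.1). The virtual corner opposite D is at (25.1, 22.1). The tangent condition forces LE to be normal to NE and A1 meets BK tangentially, so LB is at right angles to BK, with radius 3.3, so the center L sits 3.3 in from both sides at L = (21.8, 18.8). That places the tangent points at E = (25.1, 18.8) on NE and B = (21.8, 22.1) on BK. Then |DE| = |E − D| = 31.4.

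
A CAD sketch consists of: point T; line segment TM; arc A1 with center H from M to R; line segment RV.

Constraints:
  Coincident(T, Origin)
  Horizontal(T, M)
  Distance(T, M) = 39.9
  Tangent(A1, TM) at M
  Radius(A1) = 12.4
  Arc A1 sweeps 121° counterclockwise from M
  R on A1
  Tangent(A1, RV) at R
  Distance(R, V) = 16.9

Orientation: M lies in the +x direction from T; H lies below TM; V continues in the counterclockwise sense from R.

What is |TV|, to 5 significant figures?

50.489

T is at the origin; TM is horizontal with |TM| = 39.9 and M on the +x side, so M = (39.900, 0.0000). Tangency of A1 to TM means the radius HM is perpendicular to TM, so H = M + (0, -12.4) = (39.900, -12.400). On A1, M sits at bearing 90° from H; a 121° counterclockwise sweep puts R at bearing 211°, so R = H + 12.4·(cos 211°, sin 211°) = (29.271, -18.786). The tangent condition forces HR to be normal to RV, so RV runs along (−sin 211°, cos 211°); with |RV| = 16.9, V = (37.975, -33.273). Then |TV| = |V − T| = 50.489.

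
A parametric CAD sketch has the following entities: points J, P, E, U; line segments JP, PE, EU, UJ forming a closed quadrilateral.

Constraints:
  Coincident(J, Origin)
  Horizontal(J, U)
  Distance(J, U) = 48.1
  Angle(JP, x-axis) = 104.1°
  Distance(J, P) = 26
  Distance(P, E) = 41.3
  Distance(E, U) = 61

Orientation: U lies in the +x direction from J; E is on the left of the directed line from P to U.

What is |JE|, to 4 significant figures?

59.44

Checks: |PE| = 41.30 ✓; |EU| = 61.00 ✓.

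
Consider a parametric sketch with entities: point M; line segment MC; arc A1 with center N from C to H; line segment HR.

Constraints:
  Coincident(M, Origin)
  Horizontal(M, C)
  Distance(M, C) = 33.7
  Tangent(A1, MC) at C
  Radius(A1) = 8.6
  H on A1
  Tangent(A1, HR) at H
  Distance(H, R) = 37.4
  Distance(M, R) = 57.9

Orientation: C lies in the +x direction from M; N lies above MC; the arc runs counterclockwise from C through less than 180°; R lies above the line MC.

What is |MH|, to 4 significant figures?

43.38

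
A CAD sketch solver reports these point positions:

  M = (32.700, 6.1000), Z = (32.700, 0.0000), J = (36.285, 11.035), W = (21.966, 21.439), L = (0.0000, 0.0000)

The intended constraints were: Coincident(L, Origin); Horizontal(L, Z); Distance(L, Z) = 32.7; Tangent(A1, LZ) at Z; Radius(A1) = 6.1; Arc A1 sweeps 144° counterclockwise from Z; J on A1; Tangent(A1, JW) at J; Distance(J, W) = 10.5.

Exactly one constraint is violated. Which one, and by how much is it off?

Distance(J, W) = 10.5 — off by 7.20.

L = (0.00, 0.00) ✓; L.y = 0.00, Z.y = 0.00 ✓; |LZ| = 32.70 ✓; ∠(MZ, ZL) = 90.00° ✓; |MZ| = 6.100 ✓; bearing(M→J) − bearing(M→Z) = 144.0° ✓; |MJ| = 6.100 ✓; ∠(MJ, JW) = 90.01° ✓; |JW| = 17.70 ✗.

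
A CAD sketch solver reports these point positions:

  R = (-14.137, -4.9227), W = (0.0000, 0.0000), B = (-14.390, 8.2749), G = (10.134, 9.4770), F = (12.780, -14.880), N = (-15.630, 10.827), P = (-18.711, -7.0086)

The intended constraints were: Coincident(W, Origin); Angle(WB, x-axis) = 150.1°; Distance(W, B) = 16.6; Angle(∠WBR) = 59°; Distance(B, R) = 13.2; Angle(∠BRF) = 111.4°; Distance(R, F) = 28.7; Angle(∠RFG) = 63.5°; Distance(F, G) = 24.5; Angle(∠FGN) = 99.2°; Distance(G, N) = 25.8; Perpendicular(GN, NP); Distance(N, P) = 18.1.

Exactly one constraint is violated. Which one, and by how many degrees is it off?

Perpendicular(GN, NP) — off by 6.80°.

W = (0.00, 0.00) ✓; WB at 150.1° ✓; |WB| = 16.60 ✓; ∠WBR = 59.00° ✓; |BR| = 13.20 ✓; ∠BRF = 111.4° ✓; |RF| = 28.70 ✓; ∠RFG = 63.50° ✓; |FG| = 24.50 ✓; ∠FGN = 99.20° ✓; |GN| = 25.80 ✓; ∠(GN, NP) = 83.20° ✗; |NP| = 18.10 ✓.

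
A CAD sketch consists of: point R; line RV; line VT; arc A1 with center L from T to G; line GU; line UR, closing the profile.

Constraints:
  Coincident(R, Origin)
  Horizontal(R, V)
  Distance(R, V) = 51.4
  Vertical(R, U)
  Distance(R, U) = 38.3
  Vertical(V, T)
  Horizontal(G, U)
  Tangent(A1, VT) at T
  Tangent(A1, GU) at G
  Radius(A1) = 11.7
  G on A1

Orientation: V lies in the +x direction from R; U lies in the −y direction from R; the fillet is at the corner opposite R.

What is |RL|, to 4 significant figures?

47.79

R is at the origin; R and V share the same y with |RV| = 51.4 and V on the +x side, so V = (51.40, 0.000). RU is vertical with |RU| = 38.3 and U on the −y side, so U = (0.000, -38.30). The virtual corner opposite R is at (51.40, -38.30). A1 meets VT tangentially, so LT is at right angles to VT and since A1 is tangent to GU there, LG ⟂ GU, with radius 11.7, so the center L sits 11.7 in from both sides at L = (39.70, -26.60). Then |RL| = |L − R| = 47.79.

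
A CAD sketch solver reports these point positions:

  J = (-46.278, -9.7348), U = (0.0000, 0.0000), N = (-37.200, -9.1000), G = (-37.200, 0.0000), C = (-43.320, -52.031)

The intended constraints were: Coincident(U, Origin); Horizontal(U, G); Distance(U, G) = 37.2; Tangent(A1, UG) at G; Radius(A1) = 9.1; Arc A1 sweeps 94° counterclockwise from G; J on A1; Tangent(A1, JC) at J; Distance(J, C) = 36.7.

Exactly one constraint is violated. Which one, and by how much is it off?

Distance(J, C) = 36.7 — off by 5.70.

U = (0.00, 0.00) ✓; U.y = 0.00, G.y = 0.00 ✓; |UG| = 37.20 ✓; ∠(NG, GU) = 90.00° ✓; |NG| = 9.100 ✓; bearing(N→J) − bearing(N→G) = 94.00° ✓; |NJ| = 9.100 ✓; ∠(NJ, JC) = 90.00° ✓; |JC| = 42.40 ✗.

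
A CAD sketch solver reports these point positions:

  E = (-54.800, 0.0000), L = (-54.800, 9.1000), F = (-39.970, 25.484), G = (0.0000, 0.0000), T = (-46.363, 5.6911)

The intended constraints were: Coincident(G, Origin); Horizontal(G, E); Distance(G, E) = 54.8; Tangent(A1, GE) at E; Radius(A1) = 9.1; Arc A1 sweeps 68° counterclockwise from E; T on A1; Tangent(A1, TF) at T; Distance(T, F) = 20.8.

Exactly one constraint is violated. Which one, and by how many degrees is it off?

Tangent(A1, TF) at T — off by 4.10°.

G = (0.00, 0.00) ✓; G.y = 0.00, E.y = 0.00 ✓; |GE| = 54.80 ✓; ∠(LE, EG) = 90.00° ✓; |LE| = 9.100 ✓; bearing(L→T) − bearing(L→E) = 68.00° ✓; |LT| = 9.100 ✓; ∠(LT, TF) = 85.90° ✗; |TF| = 20.80 ✓.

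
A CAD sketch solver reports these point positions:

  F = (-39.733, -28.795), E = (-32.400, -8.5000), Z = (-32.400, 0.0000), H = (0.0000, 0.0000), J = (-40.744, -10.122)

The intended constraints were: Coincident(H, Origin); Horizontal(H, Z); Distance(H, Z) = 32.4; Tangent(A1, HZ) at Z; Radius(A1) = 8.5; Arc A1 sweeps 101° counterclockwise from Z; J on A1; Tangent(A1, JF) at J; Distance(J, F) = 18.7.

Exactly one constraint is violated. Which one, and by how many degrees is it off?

Tangent(A1, JF) at J — off by 7.90°.

H = (0.00, 0.00) ✓; H.y = 0.00, Z.y = 0.00 ✓; |HZ| = 32.40 ✓; ∠(EZ, ZH) = 90.00° ✓; |EZ| = 8.500 ✓; bearing(E→J) − bearing(E→Z) = 101.0° ✓; |EJ| = 8.500 ✓; ∠(EJ, JF) = 97.90° ✗; |JF| = 18.70 ✓.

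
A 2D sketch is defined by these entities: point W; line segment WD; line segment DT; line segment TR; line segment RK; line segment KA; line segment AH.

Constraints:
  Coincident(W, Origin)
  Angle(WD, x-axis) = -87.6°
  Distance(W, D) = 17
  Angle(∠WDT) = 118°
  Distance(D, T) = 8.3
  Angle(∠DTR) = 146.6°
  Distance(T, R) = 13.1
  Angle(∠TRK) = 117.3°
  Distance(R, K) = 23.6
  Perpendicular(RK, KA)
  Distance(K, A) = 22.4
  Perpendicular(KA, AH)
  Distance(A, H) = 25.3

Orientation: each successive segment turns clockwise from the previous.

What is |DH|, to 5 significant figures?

4.2450

W is at the origin; WD runs at -87.6° with length 17.0, so D = (0.71189, -16.985). ∠WDT = 118.0° gives DT at -149.60° from the x-axis; with |DT| = 8.3, T = (-6.4470, -21.185). ∠DTR = 146.6° gives TR at 177.00° from the x-axis; with |TR| = 13.1, R = (-19.529, -20.500). ∠TRK = 117.3° gives RK at 114.30° from the x-axis; with |RK| = 23.6, K = (-29.241, 1.0096). RK ⟂ KA, so KA runs at 24.300°; with |KA| = 22.4, A = (-8.8253, 10.227). KA ⟂ AH, so AH runs at -65.700°; with |AH| = 25.3, H = (1.5860, -12.831). Then |DH| = |H − D| = 4.2450.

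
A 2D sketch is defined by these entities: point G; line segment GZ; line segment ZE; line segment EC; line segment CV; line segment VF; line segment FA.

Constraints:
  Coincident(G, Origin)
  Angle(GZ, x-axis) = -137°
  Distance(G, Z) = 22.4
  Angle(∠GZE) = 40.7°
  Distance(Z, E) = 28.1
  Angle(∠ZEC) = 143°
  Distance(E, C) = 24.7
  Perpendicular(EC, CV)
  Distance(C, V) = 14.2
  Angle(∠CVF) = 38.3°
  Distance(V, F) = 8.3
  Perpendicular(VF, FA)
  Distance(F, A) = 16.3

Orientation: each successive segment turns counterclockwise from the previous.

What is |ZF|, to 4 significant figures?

43.00

G is at the origin; GZ runs at -137.0° with length 22.4, so Z = (-16.38, -15.28). ∠GZE = 40.7° gives ZE at 2.300° from the x-axis; with |ZE| = 28.1, E = (11.70, -14.15). ∠ZEC = 143.0° gives EC at 39.30° from the x-axis; with |EC| = 24.7, C = (30.81, 1.495). The perpendicularity gives CV at right angles to EC, so CV runs at 129.3°; with |CV| = 14.2, V = (21.81, 12.48). ∠CVF = 38.3° gives VF at -89.00° from the x-axis; with |VF| = 8.3, F = (21.96, 4.185). Then |ZF| = |F − Z| = 43.00.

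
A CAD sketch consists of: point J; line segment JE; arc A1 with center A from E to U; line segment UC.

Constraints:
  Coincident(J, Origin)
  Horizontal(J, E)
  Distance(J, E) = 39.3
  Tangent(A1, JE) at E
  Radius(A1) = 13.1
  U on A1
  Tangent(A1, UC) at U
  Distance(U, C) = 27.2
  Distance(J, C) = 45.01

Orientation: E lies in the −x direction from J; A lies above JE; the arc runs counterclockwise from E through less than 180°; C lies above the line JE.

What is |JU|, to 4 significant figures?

28.73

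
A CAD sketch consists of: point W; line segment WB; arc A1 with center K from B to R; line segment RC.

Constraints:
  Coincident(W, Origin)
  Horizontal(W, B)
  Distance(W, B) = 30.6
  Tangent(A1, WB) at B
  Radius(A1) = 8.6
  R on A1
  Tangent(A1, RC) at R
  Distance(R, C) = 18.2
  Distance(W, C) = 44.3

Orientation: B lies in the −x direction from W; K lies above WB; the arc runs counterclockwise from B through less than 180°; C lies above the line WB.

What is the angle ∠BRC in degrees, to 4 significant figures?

117.6°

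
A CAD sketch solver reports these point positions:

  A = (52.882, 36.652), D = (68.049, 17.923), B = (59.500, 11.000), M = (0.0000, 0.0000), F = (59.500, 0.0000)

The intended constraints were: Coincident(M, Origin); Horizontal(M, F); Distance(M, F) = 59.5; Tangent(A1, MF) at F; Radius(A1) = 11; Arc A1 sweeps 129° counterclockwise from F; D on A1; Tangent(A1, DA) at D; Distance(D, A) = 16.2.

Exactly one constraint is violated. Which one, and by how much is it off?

Distance(D, A) = 16.2 — off by 7.90.

M = (0.00, 0.00) ✓; M.y = 0.00, F.y = 0.00 ✓; |MF| = 59.50 ✓; ∠(BF, FM) = 90.00° ✓; |BF| = 11.00 ✓; bearing(B→D) − bearing(B→F) = 129.0° ✓; |BD| = 11.00 ✓; ∠(BD, DA) = 90.00° ✓; |DA| = 24.10 ✗.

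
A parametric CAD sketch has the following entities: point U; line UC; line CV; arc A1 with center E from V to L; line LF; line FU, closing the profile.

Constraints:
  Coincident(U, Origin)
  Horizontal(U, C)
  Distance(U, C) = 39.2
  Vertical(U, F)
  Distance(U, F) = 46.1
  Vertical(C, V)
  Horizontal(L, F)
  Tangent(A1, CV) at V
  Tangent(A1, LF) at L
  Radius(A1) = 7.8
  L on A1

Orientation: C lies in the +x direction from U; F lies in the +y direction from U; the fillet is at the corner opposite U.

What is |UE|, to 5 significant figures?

49.526

U is at the origin; UC is horizontal with |UC| = 39.2 and C on the +x side, so C = (39.200, 0.0000). UF is vertical with |UF| = 46.1 and F on the +y side, so F = (0.0000, 46.100). The virtual corner opposite U is at (39.200, 46.100). Since A1 is tangent to CV there, EV ⟂ CV and since A1 is tangent to LF there, EL ⟂ LF, with radius 7.8, so the center E sits 7.8 in from both sides at E = (31.400, 38.300). Then |UE| = |E − U| = 49.526.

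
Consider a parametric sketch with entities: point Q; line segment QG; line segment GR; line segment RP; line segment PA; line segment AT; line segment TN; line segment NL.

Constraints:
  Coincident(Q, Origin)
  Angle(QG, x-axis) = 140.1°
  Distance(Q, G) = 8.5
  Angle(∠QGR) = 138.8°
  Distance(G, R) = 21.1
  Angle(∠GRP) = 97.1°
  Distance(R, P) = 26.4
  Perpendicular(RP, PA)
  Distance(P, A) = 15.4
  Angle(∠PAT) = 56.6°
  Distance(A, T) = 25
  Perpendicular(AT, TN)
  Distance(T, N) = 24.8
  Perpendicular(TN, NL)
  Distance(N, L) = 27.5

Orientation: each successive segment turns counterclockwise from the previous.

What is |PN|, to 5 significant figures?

20.387

Q is at the origin; QG runs at 140.1° with length 8.5, so G = (-6.5209, 5.4523). ∠QGR = 138.8° gives GR at -178.70° from the x-axis; with |GR| = 21.1, R = (-27.615, 4.9736). ∠GRP = 97.1° gives RP at -95.800° from the x-axis; with |RP| = 26.4, P = (-30.283, -21.291). RP ⟂ PA, so PA runs at -5.8000°; with |PA| = 15.4, A = (-14.962, -22.847). ∠PAT = 56.6° gives AT at 117.60° from the x-axis; with |AT| = 25.0, T = (-26.545, -0.69241). AT is perpendicular to TN, so TN runs at -152.40°; with |TN| = 24.8, N = (-48.522, -12.182). Then |PN| = |N − P| = 20.387.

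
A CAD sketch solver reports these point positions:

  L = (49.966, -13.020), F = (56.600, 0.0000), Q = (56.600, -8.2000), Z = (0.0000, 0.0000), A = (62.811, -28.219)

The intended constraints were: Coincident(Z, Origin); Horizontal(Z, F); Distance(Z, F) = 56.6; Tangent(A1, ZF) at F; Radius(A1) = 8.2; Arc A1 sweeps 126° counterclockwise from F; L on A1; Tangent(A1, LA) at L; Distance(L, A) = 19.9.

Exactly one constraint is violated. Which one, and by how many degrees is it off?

Tangent(A1, LA) at L — off by 4.20°.

Z = (0.00, 0.00) ✓; Z.y = 0.00, F.y = 0.00 ✓; |ZF| = 56.60 ✓; ∠(QF, FZ) = 90.00° ✓; |QF| = 8.200 ✓; bearing(Q→L) − bearing(Q→F) = 126.0° ✓; |QL| = 8.200 ✓; ∠(QL, LA) = 85.80° ✗; |LA| = 19.90 ✓.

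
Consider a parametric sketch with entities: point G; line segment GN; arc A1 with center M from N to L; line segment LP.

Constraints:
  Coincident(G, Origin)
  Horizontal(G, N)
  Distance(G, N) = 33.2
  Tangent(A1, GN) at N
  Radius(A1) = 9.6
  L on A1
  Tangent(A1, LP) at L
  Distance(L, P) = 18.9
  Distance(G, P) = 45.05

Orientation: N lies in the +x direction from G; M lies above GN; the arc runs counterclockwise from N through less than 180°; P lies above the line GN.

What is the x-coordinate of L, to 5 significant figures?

41.693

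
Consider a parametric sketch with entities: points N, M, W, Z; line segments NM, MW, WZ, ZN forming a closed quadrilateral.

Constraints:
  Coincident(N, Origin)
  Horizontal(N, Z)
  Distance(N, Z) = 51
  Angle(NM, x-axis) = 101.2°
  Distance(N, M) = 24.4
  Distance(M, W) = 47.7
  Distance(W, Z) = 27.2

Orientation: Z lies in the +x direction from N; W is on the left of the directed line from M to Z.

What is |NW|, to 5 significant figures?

50.164

N is at the origin; N and Z share the same y with |NZ| = 51.0 and Z in +x, so Z = (51.0, 0). NM runs at 101.2° with |NM| = 24.4, so M = (-4.7393, 23.935). W is determined by |MW| = 47.7 and |WZ| = 27.2 together: it lies at the intersection of circle(M, 47.7) and circle(Z, 27.2). With |MZ| = 60.661, the foot of the radical line on MZ is 42.987 from M and the perpendicular offset is √(47.7² − 42.987²) = 20.675. Taking the left-of-MZ solution: W = (42.917, 25.971).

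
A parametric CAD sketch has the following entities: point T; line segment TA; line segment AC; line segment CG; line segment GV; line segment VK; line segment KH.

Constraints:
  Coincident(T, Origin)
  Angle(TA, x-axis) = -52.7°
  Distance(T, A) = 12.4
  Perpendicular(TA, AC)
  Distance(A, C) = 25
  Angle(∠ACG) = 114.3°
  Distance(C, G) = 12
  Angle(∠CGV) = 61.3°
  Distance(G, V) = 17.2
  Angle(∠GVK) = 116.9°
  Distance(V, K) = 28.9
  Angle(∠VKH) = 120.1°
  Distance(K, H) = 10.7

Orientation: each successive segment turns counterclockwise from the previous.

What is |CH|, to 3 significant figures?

30.6

T is at the origin; TA runs at -52.7° with length 12.4, so A = (7.51, -9.86). TA ⟂ AC, so AC runs at 37.3°; with |AC| = 25.0, C = (27.4, 5.29). ∠ACG = 114.3° gives CG at 103° from the x-axis; with |CG| = 12.0, G = (24.7, 17.0). ∠CGV = 61.3° gives GV at -138° from the x-axis; with |GV| = 17.2, V = (11.9, 5.54). ∠GVK = 116.9° gives VK at -75.2° from the x-axis; with |VK| = 28.9, K = (19.2, -22.4). ∠VKH = 120.1° gives KH at -15.3° from the x-axis; with |KH| = 10.7, H = (29.6, -25.2). Then |CH| = |H − C| = 30.6.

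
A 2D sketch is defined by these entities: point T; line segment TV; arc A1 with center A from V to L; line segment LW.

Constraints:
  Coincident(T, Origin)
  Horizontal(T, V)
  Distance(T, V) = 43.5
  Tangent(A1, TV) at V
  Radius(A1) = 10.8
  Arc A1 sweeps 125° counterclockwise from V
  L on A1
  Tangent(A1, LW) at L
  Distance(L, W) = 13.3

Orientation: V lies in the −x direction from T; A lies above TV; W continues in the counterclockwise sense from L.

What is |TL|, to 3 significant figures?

38.6

T is at the origin; TV is horizontal with |TV| = 43.5 and V on the −x side, so V = (-43.5, 0.00). Since A1 is tangent to TV there, AV ⟂ TV, so A = V + (0, 10.8) = (-43.5, 10.8). On A1, V sits at bearing -90° from A; a 125° counterclockwise sweep puts L at bearing 35°, so L = A + 10.8·(cos 35°, sin 35°) = (-34.7, 17.0). Then |TL| = |L − T| = 38.6.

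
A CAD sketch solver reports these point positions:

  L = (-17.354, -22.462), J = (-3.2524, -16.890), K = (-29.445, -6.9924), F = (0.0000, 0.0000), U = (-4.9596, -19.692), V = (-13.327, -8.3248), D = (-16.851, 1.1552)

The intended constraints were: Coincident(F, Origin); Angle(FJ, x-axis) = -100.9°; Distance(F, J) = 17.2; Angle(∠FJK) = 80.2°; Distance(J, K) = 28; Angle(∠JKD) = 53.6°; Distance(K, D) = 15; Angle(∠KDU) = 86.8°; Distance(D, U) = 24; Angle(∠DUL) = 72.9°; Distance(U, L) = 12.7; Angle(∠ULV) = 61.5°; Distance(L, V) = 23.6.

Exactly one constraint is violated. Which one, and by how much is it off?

Distance(L, V) = 23.6 — off by 8.90.

F = (0.00, 0.00) ✓; FJ at -100.9° ✓; |FJ| = 17.20 ✓; ∠FJK = 80.20° ✓; |JK| = 28.00 ✓; ∠JKD = 53.60° ✓; |KD| = 15.00 ✓; ∠KDU = 86.80° ✓; |DU| = 24.00 ✓; ∠DUL = 72.90° ✓; |UL| = 12.70 ✓; ∠ULV = 61.50° ✓; |LV| = 14.70 ✗.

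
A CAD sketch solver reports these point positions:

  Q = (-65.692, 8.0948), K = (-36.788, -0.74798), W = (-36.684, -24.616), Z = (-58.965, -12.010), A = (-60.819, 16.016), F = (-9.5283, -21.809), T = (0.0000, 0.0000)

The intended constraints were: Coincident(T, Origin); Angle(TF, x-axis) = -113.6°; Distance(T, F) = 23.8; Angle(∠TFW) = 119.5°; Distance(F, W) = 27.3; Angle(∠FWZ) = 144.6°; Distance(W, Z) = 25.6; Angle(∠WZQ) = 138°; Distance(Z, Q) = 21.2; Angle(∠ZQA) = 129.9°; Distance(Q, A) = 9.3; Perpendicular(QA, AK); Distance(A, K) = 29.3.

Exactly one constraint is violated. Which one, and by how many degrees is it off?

Perpendicular(QA, AK) — off by 3.30°.

T = (0.00, 0.00) ✓; TF at -113.6° ✓; |TF| = 23.80 ✓; ∠TFW = 119.5° ✓; |FW| = 27.30 ✓; ∠FWZ = 144.6° ✓; |WZ| = 25.60 ✓; ∠WZQ = 138.0° ✓; |ZQ| = 21.20 ✓; ∠ZQA = 129.9° ✓; |QA| = 9.300 ✓; ∠(QA, AK) = 93.30° ✗; |AK| = 29.30 ✓.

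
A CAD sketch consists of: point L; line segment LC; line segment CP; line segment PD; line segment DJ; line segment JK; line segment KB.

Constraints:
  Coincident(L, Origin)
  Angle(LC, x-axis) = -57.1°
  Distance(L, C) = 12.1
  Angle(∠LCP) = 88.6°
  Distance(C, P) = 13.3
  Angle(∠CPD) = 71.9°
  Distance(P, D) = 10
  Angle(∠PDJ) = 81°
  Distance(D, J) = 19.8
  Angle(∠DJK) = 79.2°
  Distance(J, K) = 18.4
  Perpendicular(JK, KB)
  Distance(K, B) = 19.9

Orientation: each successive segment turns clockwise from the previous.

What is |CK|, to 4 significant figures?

14.56

L is at the origin; LC runs at -57.1° with length 12.1, so C = (6.572, -10.16). ∠LCP = 88.6° gives CP at -148.5° from the x-axis; with |CP| = 13.3, P = (-4.768, -17.11). ∠CPD = 71.9° gives PD at 103.4° from the x-axis; with |PD| = 10.0, D = (-7.085, -7.381). ∠PDJ = 81.0° gives DJ at 4.400° from the x-axis; with |DJ| = 19.8, J = (12.66, -5.862). ∠DJK = 79.2° gives JK at -96.40° from the x-axis; with |JK| = 18.4, K = (10.61, -24.15). Then |CK| = |K − C| = 14.56.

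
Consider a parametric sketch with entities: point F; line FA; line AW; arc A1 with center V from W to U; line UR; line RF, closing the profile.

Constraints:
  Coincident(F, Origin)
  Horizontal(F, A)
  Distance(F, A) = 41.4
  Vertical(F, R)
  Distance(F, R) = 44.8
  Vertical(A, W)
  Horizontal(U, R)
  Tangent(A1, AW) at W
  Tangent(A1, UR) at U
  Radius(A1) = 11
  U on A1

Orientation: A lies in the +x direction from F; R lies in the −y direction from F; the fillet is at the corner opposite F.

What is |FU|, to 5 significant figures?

54.141

The virtual corner opposite F is at (41.400, -44.800). Tangency of A1 to AW means the radius VW is perpendicular to AW and since A1 is tangent to UR there, VU ⟂ UR, with radius 11.0, so the center V sits 11.0 in from both sides at V = (30.400, -33.800). That places the tangent points at W = (41.400, -33.800) on AW and U = (30.400, -44.800) on UR. Then |FU| = |U − F| = 54.141.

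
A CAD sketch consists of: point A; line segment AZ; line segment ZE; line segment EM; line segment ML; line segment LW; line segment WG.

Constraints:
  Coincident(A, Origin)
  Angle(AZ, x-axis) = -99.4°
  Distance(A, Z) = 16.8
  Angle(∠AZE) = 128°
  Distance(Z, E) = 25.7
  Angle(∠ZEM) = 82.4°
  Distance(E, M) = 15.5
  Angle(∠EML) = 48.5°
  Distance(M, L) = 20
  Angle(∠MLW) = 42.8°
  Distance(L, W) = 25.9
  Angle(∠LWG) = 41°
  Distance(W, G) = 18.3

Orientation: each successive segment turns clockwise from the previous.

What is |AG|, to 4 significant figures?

31.60

A is at the origin; AZ runs at -99.4° with length 16.8, so Z = (-2.744, -16.57). ∠AZE = 128.0° gives ZE at -151.4° from the x-axis; with |ZE| = 25.7, E = (-25.31, -28.88). ∠ZEM = 82.4° gives EM at 111.0° from the x-axis; with |EM| = 15.5, M = (-30.86, -14.41). ∠EML = 48.5° gives ML at -20.50° from the x-axis; with |ML| = 20.0, L = (-12.13, -21.41). ∠MLW = 42.8° gives LW at -157.7° from the x-axis; with |LW| = 25.9, W = (-36.09, -31.24). ∠LWG = 41.0° gives WG at 63.30° from the x-axis; with |WG| = 18.3, G = (-27.87, -14.89). Then |AG| = |G − A| = 31.60.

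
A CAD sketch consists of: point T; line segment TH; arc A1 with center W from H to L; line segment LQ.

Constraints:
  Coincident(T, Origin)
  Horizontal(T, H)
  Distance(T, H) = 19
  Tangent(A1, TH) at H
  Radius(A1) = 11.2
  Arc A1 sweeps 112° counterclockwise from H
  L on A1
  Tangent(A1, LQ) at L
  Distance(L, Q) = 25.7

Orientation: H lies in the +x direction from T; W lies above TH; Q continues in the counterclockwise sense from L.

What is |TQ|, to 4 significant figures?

43.92

T is at the origin; T and H share the same y with |TH| = 19.0 and H on the +x side, so H = (19.00, 0.000). A1 meets TH tangentially, so WH is at right angles to TH, so W = H + (0, 11.2) = (19.00, 11.20). On A1, H sits at bearing -90° from W; a 112° counterclockwise sweep puts L at bearing 22°, so L = W + 11.2·(cos 22°, sin 22°) = (29.38, 15.40). A1 meets LQ tangentially, so WL is at right angles to LQ, so LQ runs along (−sin 22°, cos 22°); with |LQ| = 25.7, Q = (19.76, 39.22). Then |TQ| = |Q − T| = 43.92.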